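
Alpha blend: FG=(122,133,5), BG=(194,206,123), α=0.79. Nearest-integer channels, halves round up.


C = α×F + (1-α)×B, with 1-α = 0.21
R: 0.79×122 + 0.21×194 = 96.38 + 40.74 = 137.12 → 137
G: 0.79×133 + 0.21×206 = 105.07 + 43.26 = 148.33 → 148
B: 0.79×5 + 0.21×123 = 3.95 + 25.83 = 29.78 → 30
= RGB(137, 148, 30)


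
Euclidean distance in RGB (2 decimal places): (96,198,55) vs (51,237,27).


d = √[(R₁-R₂)² + (G₁-G₂)² + (B₁-B₂)²]
d = √[(96-51)² + (198-237)² + (55-27)²]
d = √[2025 + 1521 + 784]
d = √4330
d ≈ 65.80


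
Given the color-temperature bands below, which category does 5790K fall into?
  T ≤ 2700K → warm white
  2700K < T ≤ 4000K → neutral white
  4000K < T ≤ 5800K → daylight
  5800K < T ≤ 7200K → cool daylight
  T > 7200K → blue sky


Temperature: 5790K
4000K < 5790K ≤ 5800K → daylight
Classification: daylight


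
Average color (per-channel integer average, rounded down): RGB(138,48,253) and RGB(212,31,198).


Midpoint: each channel = ⌊(C₁+C₂)/2⌋
R: ⌊(138+212)/2⌋ = 175
G: ⌊(48+31)/2⌋ = 39
B: ⌊(253+198)/2⌋ = 225
= RGB(175, 39, 225)


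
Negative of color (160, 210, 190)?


Invert: (255-R, 255-G, 255-B)
R: 255-160 = 95
G: 255-210 = 45
B: 255-190 = 65
= RGB(95, 45, 65)


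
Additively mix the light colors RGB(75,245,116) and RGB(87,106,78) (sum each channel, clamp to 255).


Additive: each channel = min(255, C₁+C₂)
R: 75+87 = 162 → 162
G: 245+106 = 351 → 255
B: 116+78 = 194 → 194
= RGB(162, 255, 194)


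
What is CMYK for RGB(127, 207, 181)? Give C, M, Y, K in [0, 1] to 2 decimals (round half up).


R'=127/255≈0.4980, G'=207/255≈0.8118, B'=181/255≈0.7098
K = 1 - max(R',G',B') = 1 - 207/255 = 48/255 = 0.18823… → 0.19
(1-R'-K)/(1-K) simplifies to (max-R)/max with max = 207:
C = (207-127)/207 = 80/207 = 0.38647… → 0.39
M = (207-207)/207 = 0/207 = 0 → 0.00
Y = (207-181)/207 = 26/207 = 0.12560… → 0.13
= CMYK(0.39, 0.00, 0.13, 0.19)


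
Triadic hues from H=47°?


Triadic: equally spaced at 120° intervals
H1 = 47°
H2 = (47 + 120) mod 360 = 167°
H3 = (47 + 240) mod 360 = 287°
Triadic = 47°, 167°, 287°


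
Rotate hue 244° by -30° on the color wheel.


New hue = (H + rotation) mod 360
New hue = (244 -30) mod 360
= 214 mod 360
= 214°


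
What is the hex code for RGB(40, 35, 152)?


R = 40 → 28 (hex)
G = 35 → 23 (hex)
B = 152 → 98 (hex)
Hex = #282398


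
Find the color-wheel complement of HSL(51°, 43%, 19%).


Complement = opposite side of color wheel = hue + 180°
H' = (51 + 180) mod 360 = 231°
S and L unchanged.
= HSL(231°, 43%, 19%)


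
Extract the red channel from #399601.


Color: #399601
R = 39 = 57
G = 96 = 150
B = 01 = 1
Red = 57


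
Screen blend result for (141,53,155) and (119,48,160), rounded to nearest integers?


Screen: C = 255 - (255-A)×(255-B)/255, rounded to nearest integer
R: 255 - (255-141)×(255-119)/255 = 255 - 15504/255 ≈ 255 - 60.800 = 194.200 → 194
G: 255 - (255-53)×(255-48)/255 = 255 - 41814/255 ≈ 255 - 163.976 = 91.024 → 91
B: 255 - (255-155)×(255-160)/255 = 255 - 9500/255 ≈ 255 - 37.255 = 217.745 → 218
= RGB(194, 91, 218)


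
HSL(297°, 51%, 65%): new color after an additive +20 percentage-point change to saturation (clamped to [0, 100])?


Original S = 51%
Adjustment = +20 percentage points
New S = 51 + (20) = 71
Clamp to [0, 100] → 71
= HSL(297°, 71%, 65%)


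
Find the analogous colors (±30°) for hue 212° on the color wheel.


Base hue: 212°
Left analog: (212 - 30) mod 360 = 182°
Right analog: (212 + 30) mod 360 = 242°
Analogous hues = 182° and 242°


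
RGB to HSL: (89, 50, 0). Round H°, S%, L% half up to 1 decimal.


Normalize: R'=89/255≈0.3490, G'=50/255≈0.1961, B'=0/255≈0.0000
Max=89/255, Min=0/255, Δ=Max-Min=89/255
L = (Max+Min)/2 = (89+0)/510 = 89/510 = 0.17450… → L = 17.5%
L ≤ 0.5 → S = Δ/(Max+Min) = 89/(89+0) = 89/89 = 1 → S = 100.0%
(the 1/255 factors cancel in S and H, so raw channel differences can be used)
Max is R' → H = 60 × (((G-B)/Δ) mod 6) = 60 × (((50-0)/89) mod 6)
  50/89 = 0.5617…
  H = 60 × 0.5617… = 33.707…° → H = 33.7°
= HSL(33.7°, 100.0%, 17.5%)


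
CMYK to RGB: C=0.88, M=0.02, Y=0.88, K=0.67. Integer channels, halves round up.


R = 255 × (1-C) × (1-K) = 255 × 0.12 × 0.33 = 10.098 → 10
G = 255 × (1-M) × (1-K) = 255 × 0.98 × 0.33 = 82.467 → 82
B = 255 × (1-Y) × (1-K) = 255 × 0.12 × 0.33 = 10.098 → 10
= RGB(10, 82, 10)


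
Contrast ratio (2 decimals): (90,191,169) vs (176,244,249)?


Linearize each sRGB channel c=v/255: c/12.92 if c ≤ 0.04045 else ((c+0.055)/1.055)^2.4
L = 0.2126×R_lin + 0.7152×G_lin + 0.0722×B_lin
Color 1 (90,191,169):
  R=90: 90/255≈0.3529 > 0.04045 → ((0.3529+0.055)/1.055)^2.4 ≈ 0.10224
  G=191: 191/255≈0.7490 > 0.04045 → ((0.7490+0.055)/1.055)^2.4 ≈ 0.52100
  B=169: 169/255≈0.6627 > 0.04045 → ((0.6627+0.055)/1.055)^2.4 ≈ 0.39676
  L1 = 0.2126×0.10224 + 0.7152×0.52100 + 0.0722×0.39676 ≈ 0.42300
Color 2 (176,244,249):
  R=176: 176/255≈0.6902 > 0.04045 → ((0.6902+0.055)/1.055)^2.4 ≈ 0.43415
  G=244: 244/255≈0.9569 > 0.04045 → ((0.9569+0.055)/1.055)^2.4 ≈ 0.90466
  B=249: 249/255≈0.9765 > 0.04045 → ((0.9765+0.055)/1.055)^2.4 ≈ 0.94731
  L2 = 0.2126×0.43415 + 0.7152×0.90466 + 0.0722×0.94731 ≈ 0.80771
Lighter = 0.80771, Darker = 0.42300
Ratio = (L_lighter + 0.05) / (L_darker + 0.05)
Ratio = (0.80771 + 0.05) / (0.42300 + 0.05) = 0.85771 / 0.47300 ≈ 1.8133
Ratio ≈ 1.81:1


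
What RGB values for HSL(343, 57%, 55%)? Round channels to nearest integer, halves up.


H=343°, S=0.57, L=0.55
C = (1-|2L-1|)×S = (1-|0.10|)×0.57 = 0.513
H' = H/60 = 343/60 ≈ 5.7167; X = C×(1-|H' mod 2 - 1|) = 0.14535
m = L - C/2 = 0.55 - 0.2565 = 0.2935
Sector ⌊H'⌋ = 5 → (R',G',B') = (0.513, 0.0, 0.14535)
RGB = ((R'+m)×255, (G'+m)×255, (B'+m)×255) = (205.6575, 74.8425, 111.90675)
Round half up → RGB(206, 75, 112)


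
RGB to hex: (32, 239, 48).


R = 32 → 20 (hex)
G = 239 → EF (hex)
B = 48 → 30 (hex)
Hex = #20EF30


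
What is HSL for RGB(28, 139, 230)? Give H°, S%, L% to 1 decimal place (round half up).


Normalize: R'=28/255≈0.1098, G'=139/255≈0.5451, B'=230/255≈0.9020
Max=230/255, Min=28/255, Δ=Max-Min=202/255
L = (Max+Min)/2 = (230+28)/510 = 258/510 = 0.50588… → L = 50.6%
L > 0.5 → S = Δ/(2-Max-Min) = 202/(510-230-28) = 202/252 = 0.80158… → S = 80.2%
(the 1/255 factors cancel in S and H, so raw channel differences can be used)
Max is B' → H = 60 × ((R-G)/Δ + 4) = 60 × ((28-139)/202 + 4)
  -111/202 + 4 = -0.5495… + 4 = 3.4504…
  H = 60 × 3.4504… = 207.029…° → H = 207.0°
= HSL(207.0°, 80.2%, 50.6%)


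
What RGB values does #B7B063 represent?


B7 → 183 (R)
B0 → 176 (G)
63 → 99 (B)
= RGB(183, 176, 99)


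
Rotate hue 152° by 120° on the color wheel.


New hue = (H + rotation) mod 360
New hue = (152 + 120) mod 360
= 272 mod 360
= 272°


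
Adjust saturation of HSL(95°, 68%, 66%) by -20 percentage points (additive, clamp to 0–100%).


Original S = 68%
Adjustment = -20 percentage points
New S = 68 + (-20) = 48
Clamp to [0, 100] → 48
= HSL(95°, 48%, 66%)


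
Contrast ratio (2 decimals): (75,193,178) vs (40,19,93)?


Linearize each sRGB channel c=v/255: c/12.92 if c ≤ 0.04045 else ((c+0.055)/1.055)^2.4
L = 0.2126×R_lin + 0.7152×G_lin + 0.0722×B_lin
Color 1 (75,193,178):
  R=75: 75/255≈0.2941 > 0.04045 → ((0.2941+0.055)/1.055)^2.4 ≈ 0.07036
  G=193: 193/255≈0.7569 > 0.04045 → ((0.7569+0.055)/1.055)^2.4 ≈ 0.53328
  B=178: 178/255≈0.6980 > 0.04045 → ((0.6980+0.055)/1.055)^2.4 ≈ 0.44520
  L1 = 0.2126×0.07036 + 0.7152×0.53328 + 0.0722×0.44520 ≈ 0.42850
Color 2 (40,19,93):
  R=40: 40/255≈0.1569 > 0.04045 → ((0.1569+0.055)/1.055)^2.4 ≈ 0.02122
  G=19: 19/255≈0.0745 > 0.04045 → ((0.0745+0.055)/1.055)^2.4 ≈ 0.00651
  B=93: 93/255≈0.3647 > 0.04045 → ((0.3647+0.055)/1.055)^2.4 ≈ 0.10946
  L2 = 0.2126×0.02122 + 0.7152×0.00651 + 0.0722×0.10946 ≈ 0.01707
Lighter = 0.42850, Darker = 0.01707
Ratio = (L_lighter + 0.05) / (L_darker + 0.05)
Ratio = (0.42850 + 0.05) / (0.01707 + 0.05) = 0.47850 / 0.06707 ≈ 7.1342
Ratio ≈ 7.13:1


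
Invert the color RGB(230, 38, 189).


Invert: (255-R, 255-G, 255-B)
R: 255-230 = 25
G: 255-38 = 217
B: 255-189 = 66
= RGB(25, 217, 66)


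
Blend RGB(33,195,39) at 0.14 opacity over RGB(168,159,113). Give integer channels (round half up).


C = α×F + (1-α)×B, with 1-α = 0.86
R: 0.14×33 + 0.86×168 = 4.62 + 144.48 = 149.10 → 149
G: 0.14×195 + 0.86×159 = 27.30 + 136.74 = 164.04 → 164
B: 0.14×39 + 0.86×113 = 5.46 + 97.18 = 102.64 → 103
= RGB(149, 164, 103)


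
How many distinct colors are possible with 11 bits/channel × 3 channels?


Total bits = 11 bits/channel × 3 channels = 33 bits
Distinct colors = 2^33
= 8,589,934,592 colors


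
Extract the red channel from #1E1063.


Color: #1E1063
R = 1E = 30
G = 10 = 16
B = 63 = 99
Red = 30


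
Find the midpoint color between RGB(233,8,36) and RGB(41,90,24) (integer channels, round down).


Midpoint: each channel = ⌊(C₁+C₂)/2⌋
R: ⌊(233+41)/2⌋ = 137
G: ⌊(8+90)/2⌋ = 49
B: ⌊(36+24)/2⌋ = 30
= RGB(137, 49, 30)


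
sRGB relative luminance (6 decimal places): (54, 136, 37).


Linearize each channel (sRGB transfer function): c = v/255; c_lin = c/12.92 if c ≤ 0.04045, else ((c+0.055)/1.055)^2.4
  R: 54/255 ≈ 0.211765 > 0.04045 → ((0.211765+0.055)/1.055)^2.4 ≈ 0.036889
  G: 136/255 ≈ 0.533333 > 0.04045 → ((0.533333+0.055)/1.055)^2.4 ≈ 0.246201
  B: 37/255 ≈ 0.145098 > 0.04045 → ((0.145098+0.055)/1.055)^2.4 ≈ 0.018500
R_lin = 0.036889, G_lin = 0.246201, B_lin = 0.018500
L = 0.2126×R + 0.7152×G + 0.0722×B
L = 0.2126×0.036889 + 0.7152×0.246201 + 0.0722×0.018500
L ≈ 0.185262


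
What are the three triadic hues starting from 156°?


Triadic: equally spaced at 120° intervals
H1 = 156°
H2 = (156 + 120) mod 360 = 276°
H3 = (156 + 240) mod 360 = 36°
Triadic = 156°, 276°, 36°


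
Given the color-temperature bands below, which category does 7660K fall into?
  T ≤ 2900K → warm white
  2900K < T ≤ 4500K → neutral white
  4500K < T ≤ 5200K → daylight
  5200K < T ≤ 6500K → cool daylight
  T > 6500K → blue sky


Temperature: 7660K
7660K > 6500K → blue sky
Classification: blue sky


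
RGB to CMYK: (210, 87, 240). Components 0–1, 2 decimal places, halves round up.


R'=210/255≈0.8235, G'=87/255≈0.3412, B'=240/255≈0.9412
K = 1 - max(R',G',B') = 1 - 240/255 = 15/255 = 0.05882… → 0.06
(1-R'-K)/(1-K) simplifies to (max-R)/max with max = 240:
C = (240-210)/240 = 30/240 = 0.125 → 0.13
M = (240-87)/240 = 153/240 = 0.6375 → 0.64
Y = (240-240)/240 = 0/240 = 0 → 0.00
= CMYK(0.13, 0.64, 0.00, 0.06)


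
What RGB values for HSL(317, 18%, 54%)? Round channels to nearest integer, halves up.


H=317°, S=0.18, L=0.54
C = (1-|2L-1|)×S = (1-|0.08|)×0.18 = 0.1656
H' = H/60 = 317/60 ≈ 5.2833; X = C×(1-|H' mod 2 - 1|) = 0.11868
m = L - C/2 = 0.54 - 0.0828 = 0.4572
Sector ⌊H'⌋ = 5 → (R',G',B') = (0.1656, 0.0, 0.11868)
RGB = ((R'+m)×255, (G'+m)×255, (B'+m)×255) = (158.814, 116.586, 146.8494)
Round half up → RGB(159, 117, 147)


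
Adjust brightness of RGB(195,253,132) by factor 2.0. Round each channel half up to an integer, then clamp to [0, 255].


Multiply each channel by 2.0, round half up, clamp to [0, 255]
R: 195×2.0 = 390 → clamp → 255
G: 253×2.0 = 506 → clamp → 255
B: 132×2.0 = 264 → clamp → 255
= RGB(255, 255, 255)


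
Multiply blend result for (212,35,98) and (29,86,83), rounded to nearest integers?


Multiply: C = A×B/255, rounded to nearest integer
R: 212×29/255 = 6148/255 ≈ 24.110 → 24
G: 35×86/255 = 3010/255 ≈ 11.804 → 12
B: 98×83/255 = 8134/255 ≈ 31.898 → 32
= RGB(24, 12, 32)


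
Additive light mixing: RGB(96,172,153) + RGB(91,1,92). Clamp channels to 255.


Additive: each channel = min(255, C₁+C₂)
R: 96+91 = 187 → 187
G: 172+1 = 173 → 173
B: 153+92 = 245 → 245
= RGB(187, 173, 245)


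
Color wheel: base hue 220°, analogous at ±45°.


Base hue: 220°
Left analog: (220 - 45) mod 360 = 175°
Right analog: (220 + 45) mod 360 = 265°
Analogous hues = 175° and 265°


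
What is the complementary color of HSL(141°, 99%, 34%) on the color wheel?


Complement = opposite side of color wheel = hue + 180°
H' = (141 + 180) mod 360 = 321°
S and L unchanged.
= HSL(321°, 99%, 34%)


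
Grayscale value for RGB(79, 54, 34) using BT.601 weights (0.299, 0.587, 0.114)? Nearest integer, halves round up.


Gray = 0.299×R + 0.587×G + 0.114×B
Gray = 0.299×79 + 0.587×54 + 0.114×34
Gray = 23.621 + 31.698 + 3.876
Gray = 59.195 → round half up → 59
Gray = 59


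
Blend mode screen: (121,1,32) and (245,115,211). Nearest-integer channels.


Screen: C = 255 - (255-A)×(255-B)/255, rounded to nearest integer
R: 255 - (255-121)×(255-245)/255 = 255 - 1340/255 ≈ 255 - 5.255 = 249.745 → 250
G: 255 - (255-1)×(255-115)/255 = 255 - 35560/255 ≈ 255 - 139.451 = 115.549 → 116
B: 255 - (255-32)×(255-211)/255 = 255 - 9812/255 ≈ 255 - 38.478 = 216.522 → 217
= RGB(250, 116, 217)


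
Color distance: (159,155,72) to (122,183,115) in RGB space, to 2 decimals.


d = √[(R₁-R₂)² + (G₁-G₂)² + (B₁-B₂)²]
d = √[(159-122)² + (155-183)² + (72-115)²]
d = √[1369 + 784 + 1849]
d = √4002
d ≈ 63.26


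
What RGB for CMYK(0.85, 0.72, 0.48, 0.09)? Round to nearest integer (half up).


R = 255 × (1-C) × (1-K) = 255 × 0.15 × 0.91 = 34.8075 → 35
G = 255 × (1-M) × (1-K) = 255 × 0.28 × 0.91 = 64.974 → 65
B = 255 × (1-Y) × (1-K) = 255 × 0.52 × 0.91 = 120.666 → 121
= RGB(35, 65, 121)


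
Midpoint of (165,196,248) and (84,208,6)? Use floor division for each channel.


Midpoint: each channel = ⌊(C₁+C₂)/2⌋
R: ⌊(165+84)/2⌋ = 124
G: ⌊(196+208)/2⌋ = 202
B: ⌊(248+6)/2⌋ = 127
= RGB(124, 202, 127)


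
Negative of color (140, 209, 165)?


Invert: (255-R, 255-G, 255-B)
R: 255-140 = 115
G: 255-209 = 46
B: 255-165 = 90
= RGB(115, 46, 90)


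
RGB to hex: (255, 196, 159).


R = 255 → FF (hex)
G = 196 → C4 (hex)
B = 159 → 9F (hex)
Hex = #FFC49F


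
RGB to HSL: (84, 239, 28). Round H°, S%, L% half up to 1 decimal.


Normalize: R'=84/255≈0.3294, G'=239/255≈0.9373, B'=28/255≈0.1098
Max=239/255, Min=28/255, Δ=Max-Min=211/255
L = (Max+Min)/2 = (239+28)/510 = 267/510 = 0.52352… → L = 52.4%
L > 0.5 → S = Δ/(2-Max-Min) = 211/(510-239-28) = 211/243 = 0.86831… → S = 86.8%
(the 1/255 factors cancel in S and H, so raw channel differences can be used)
Max is G' → H = 60 × ((B-R)/Δ + 2) = 60 × ((28-84)/211 + 2)
  -56/211 + 2 = -0.2654… + 2 = 1.7345…
  H = 60 × 1.7345… = 104.075…° → H = 104.1°
= HSL(104.1°, 86.8%, 52.4%)


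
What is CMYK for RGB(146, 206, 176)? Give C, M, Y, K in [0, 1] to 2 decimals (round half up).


R'=146/255≈0.5725, G'=206/255≈0.8078, B'=176/255≈0.6902
K = 1 - max(R',G',B') = 1 - 206/255 = 49/255 = 0.19215… → 0.19
(1-R'-K)/(1-K) simplifies to (max-R)/max with max = 206:
C = (206-146)/206 = 60/206 = 0.29126… → 0.29
M = (206-206)/206 = 0/206 = 0 → 0.00
Y = (206-176)/206 = 30/206 = 0.14563… → 0.15
= CMYK(0.29, 0.00, 0.15, 0.19)


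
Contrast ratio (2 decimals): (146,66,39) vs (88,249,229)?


Linearize each sRGB channel c=v/255: c/12.92 if c ≤ 0.04045 else ((c+0.055)/1.055)^2.4
L = 0.2126×R_lin + 0.7152×G_lin + 0.0722×B_lin
Color 1 (146,66,39):
  R=146: 146/255≈0.5725 > 0.04045 → ((0.5725+0.055)/1.055)^2.4 ≈ 0.28744
  G=66: 66/255≈0.2588 > 0.04045 → ((0.2588+0.055)/1.055)^2.4 ≈ 0.05448
  B=39: 39/255≈0.1529 > 0.04045 → ((0.1529+0.055)/1.055)^2.4 ≈ 0.02029
  L1 = 0.2126×0.28744 + 0.7152×0.05448 + 0.0722×0.02029 ≈ 0.10154
Color 2 (88,249,229):
  R=88: 88/255≈0.3451 > 0.04045 → ((0.3451+0.055)/1.055)^2.4 ≈ 0.09759
  G=249: 249/255≈0.9765 > 0.04045 → ((0.9765+0.055)/1.055)^2.4 ≈ 0.94731
  B=229: 229/255≈0.8980 > 0.04045 → ((0.8980+0.055)/1.055)^2.4 ≈ 0.78354
  L2 = 0.2126×0.09759 + 0.7152×0.94731 + 0.0722×0.78354 ≈ 0.75483
Lighter = 0.75483, Darker = 0.10154
Ratio = (L_lighter + 0.05) / (L_darker + 0.05)
Ratio = (0.75483 + 0.05) / (0.10154 + 0.05) = 0.80483 / 0.15154 ≈ 5.3111
Ratio ≈ 5.31:1


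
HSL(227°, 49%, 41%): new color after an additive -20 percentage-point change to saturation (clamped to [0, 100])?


Original S = 49%
Adjustment = -20 percentage points
New S = 49 + (-20) = 29
Clamp to [0, 100] → 29
= HSL(227°, 29%, 41%)


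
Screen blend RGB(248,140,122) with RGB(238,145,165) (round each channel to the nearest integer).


Screen: C = 255 - (255-A)×(255-B)/255, rounded to nearest integer
R: 255 - (255-248)×(255-238)/255 = 255 - 119/255 ≈ 255 - 0.467 = 254.533 → 255
G: 255 - (255-140)×(255-145)/255 = 255 - 12650/255 ≈ 255 - 49.608 = 205.392 → 205
B: 255 - (255-122)×(255-165)/255 = 255 - 11970/255 ≈ 255 - 46.941 = 208.059 → 208
= RGB(255, 205, 208)


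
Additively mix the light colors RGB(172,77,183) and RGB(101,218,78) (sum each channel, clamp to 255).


Additive: each channel = min(255, C₁+C₂)
R: 172+101 = 273 → 255
G: 77+218 = 295 → 255
B: 183+78 = 261 → 255
= RGB(255, 255, 255)


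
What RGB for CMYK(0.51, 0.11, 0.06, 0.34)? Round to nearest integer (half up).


R = 255 × (1-C) × (1-K) = 255 × 0.49 × 0.66 = 82.467 → 82
G = 255 × (1-M) × (1-K) = 255 × 0.89 × 0.66 = 149.787 → 150
B = 255 × (1-Y) × (1-K) = 255 × 0.94 × 0.66 = 158.202 → 158
= RGB(82, 150, 158)


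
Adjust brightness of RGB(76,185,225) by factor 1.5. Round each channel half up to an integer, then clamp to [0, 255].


Multiply each channel by 1.5, round half up, clamp to [0, 255]
R: 76×1.5 = 114
G: 185×1.5 = 277.5 → round → 278 → clamp → 255
B: 225×1.5 = 337.5 → round → 338 → clamp → 255
= RGB(114, 255, 255)


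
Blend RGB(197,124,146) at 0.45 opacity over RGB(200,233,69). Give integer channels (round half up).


C = α×F + (1-α)×B, with 1-α = 0.55
R: 0.45×197 + 0.55×200 = 88.65 + 110.00 = 198.65 → 199
G: 0.45×124 + 0.55×233 = 55.80 + 128.15 = 183.95 → 184
B: 0.45×146 + 0.55×69 = 65.70 + 37.95 = 103.65 → 104
= RGB(199, 184, 104)


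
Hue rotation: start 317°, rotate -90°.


New hue = (H + rotation) mod 360
New hue = (317 -90) mod 360
= 227 mod 360
= 227°


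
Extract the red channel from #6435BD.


Color: #6435BD
R = 64 = 100
G = 35 = 53
B = BD = 189
Red = 100


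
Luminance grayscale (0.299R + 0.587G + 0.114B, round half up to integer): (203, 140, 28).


Gray = 0.299×R + 0.587×G + 0.114×B
Gray = 0.299×203 + 0.587×140 + 0.114×28
Gray = 60.697 + 82.180 + 3.192
Gray = 146.069 → round half up → 146
Gray = 146


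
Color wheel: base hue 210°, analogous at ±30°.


Base hue: 210°
Left analog: (210 - 30) mod 360 = 180°
Right analog: (210 + 30) mod 360 = 240°
Analogous hues = 180° and 240°


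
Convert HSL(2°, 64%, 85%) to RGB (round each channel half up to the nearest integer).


H=2°, S=0.64, L=0.85
C = (1-|2L-1|)×S = (1-|0.70|)×0.64 = 0.192
H' = H/60 = 2/60 ≈ 0.0333; X = C×(1-|H' mod 2 - 1|) = 0.0064
m = L - C/2 = 0.85 - 0.096 = 0.754
Sector ⌊H'⌋ = 0 → (R',G',B') = (0.192, 0.0064, 0.0)
RGB = ((R'+m)×255, (G'+m)×255, (B'+m)×255) = (241.23, 193.902, 192.27)
Round half up → RGB(241, 194, 192)


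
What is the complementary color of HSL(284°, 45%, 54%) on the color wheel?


Complement = opposite side of color wheel = hue + 180°
H' = (284 + 180) mod 360 = 104°
S and L unchanged.
= HSL(104°, 45%, 54%)


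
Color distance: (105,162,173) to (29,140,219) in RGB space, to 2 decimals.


d = √[(R₁-R₂)² + (G₁-G₂)² + (B₁-B₂)²]
d = √[(105-29)² + (162-140)² + (173-219)²]
d = √[5776 + 484 + 2116]
d = √8376
d ≈ 91.52


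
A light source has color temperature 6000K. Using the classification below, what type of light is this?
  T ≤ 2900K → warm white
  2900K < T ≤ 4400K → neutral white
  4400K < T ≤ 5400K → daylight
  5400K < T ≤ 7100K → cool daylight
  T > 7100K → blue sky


Temperature: 6000K
5400K < 6000K ≤ 7100K → cool daylight
Classification: cool daylight


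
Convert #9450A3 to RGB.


94 → 148 (R)
50 → 80 (G)
A3 → 163 (B)
= RGB(148, 80, 163)


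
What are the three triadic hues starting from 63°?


Triadic: equally spaced at 120° intervals
H1 = 63°
H2 = (63 + 120) mod 360 = 183°
H3 = (63 + 240) mod 360 = 303°
Triadic = 63°, 183°, 303°


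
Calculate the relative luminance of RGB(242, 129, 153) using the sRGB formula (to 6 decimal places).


Linearize each channel (sRGB transfer function): c = v/255; c_lin = c/12.92 if c ≤ 0.04045, else ((c+0.055)/1.055)^2.4
  R: 242/255 ≈ 0.949020 > 0.04045 → ((0.949020+0.055)/1.055)^2.4 ≈ 0.887923
  G: 129/255 ≈ 0.505882 > 0.04045 → ((0.505882+0.055)/1.055)^2.4 ≈ 0.219526
  B: 153/255 ≈ 0.600000 > 0.04045 → ((0.600000+0.055)/1.055)^2.4 ≈ 0.318547
R_lin = 0.887923, G_lin = 0.219526, B_lin = 0.318547
L = 0.2126×R + 0.7152×G + 0.0722×B
L = 0.2126×0.887923 + 0.7152×0.219526 + 0.0722×0.318547
L ≈ 0.368777


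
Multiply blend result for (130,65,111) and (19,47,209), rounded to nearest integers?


Multiply: C = A×B/255, rounded to nearest integer
R: 130×19/255 = 2470/255 ≈ 9.686 → 10
G: 65×47/255 = 3055/255 ≈ 11.980 → 12
B: 111×209/255 = 23199/255 ≈ 90.976 → 91
= RGB(10, 12, 91)


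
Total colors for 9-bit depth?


Colors = 2^bits = 2^9
= 512 colors


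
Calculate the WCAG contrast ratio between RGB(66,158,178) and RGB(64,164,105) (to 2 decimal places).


Linearize each sRGB channel c=v/255: c/12.92 if c ≤ 0.04045 else ((c+0.055)/1.055)^2.4
L = 0.2126×R_lin + 0.7152×G_lin + 0.0722×B_lin
Color 1 (66,158,178):
  R=66: 66/255≈0.2588 > 0.04045 → ((0.2588+0.055)/1.055)^2.4 ≈ 0.05448
  G=158: 158/255≈0.6196 > 0.04045 → ((0.6196+0.055)/1.055)^2.4 ≈ 0.34191
  B=178: 178/255≈0.6980 > 0.04045 → ((0.6980+0.055)/1.055)^2.4 ≈ 0.44520
  L1 = 0.2126×0.05448 + 0.7152×0.34191 + 0.0722×0.44520 ≈ 0.28826
Color 2 (64,164,105):
  R=64: 64/255≈0.2510 > 0.04045 → ((0.2510+0.055)/1.055)^2.4 ≈ 0.05127
  G=164: 164/255≈0.6431 > 0.04045 → ((0.6431+0.055)/1.055)^2.4 ≈ 0.37124
  B=105: 105/255≈0.4118 > 0.04045 → ((0.4118+0.055)/1.055)^2.4 ≈ 0.14126
  L2 = 0.2126×0.05127 + 0.7152×0.37124 + 0.0722×0.14126 ≈ 0.28661
Lighter = 0.28826, Darker = 0.28661
Ratio = (L_lighter + 0.05) / (L_darker + 0.05)
Ratio = (0.28826 + 0.05) / (0.28661 + 0.05) = 0.33826 / 0.33661 ≈ 1.0049
Ratio ≈ 1.00:1


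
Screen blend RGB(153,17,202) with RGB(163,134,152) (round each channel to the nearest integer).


Screen: C = 255 - (255-A)×(255-B)/255, rounded to nearest integer
R: 255 - (255-153)×(255-163)/255 = 255 - 9384/255 ≈ 255 - 36.800 = 218.200 → 218
G: 255 - (255-17)×(255-134)/255 = 255 - 28798/255 ≈ 255 - 112.933 = 142.067 → 142
B: 255 - (255-202)×(255-152)/255 = 255 - 5459/255 ≈ 255 - 21.408 = 233.592 → 234
= RGB(218, 142, 234)


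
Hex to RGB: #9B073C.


9B → 155 (R)
07 → 7 (G)
3C → 60 (B)
= RGB(155, 7, 60)


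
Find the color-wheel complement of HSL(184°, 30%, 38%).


Complement = opposite side of color wheel = hue + 180°
H' = (184 + 180) mod 360 = 4°
S and L unchanged.
= HSL(4°, 30%, 38%)


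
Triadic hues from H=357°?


Triadic: equally spaced at 120° intervals
H1 = 357°
H2 = (357 + 120) mod 360 = 117°
H3 = (357 + 240) mod 360 = 237°
Triadic = 357°, 117°, 237°


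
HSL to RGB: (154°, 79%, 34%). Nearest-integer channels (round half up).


H=154°, S=0.79, L=0.34
C = (1-|2L-1|)×S = (1-|-0.32|)×0.79 = 0.5372
H' = H/60 = 154/60 ≈ 2.5667; X = C×(1-|H' mod 2 - 1|) ≈ 0.3044
m = L - C/2 = 0.34 - 0.2686 = 0.0714
Sector ⌊H'⌋ = 2 → (R',G',B') = (0.0, 0.5372, ≈0.3044)
RGB = ((R'+m)×255, (G'+m)×255, (B'+m)×255) = (18.207, 155.193, 95.8324)
Round half up → RGB(18, 155, 96)


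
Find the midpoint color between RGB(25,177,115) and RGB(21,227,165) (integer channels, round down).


Midpoint: each channel = ⌊(C₁+C₂)/2⌋
R: ⌊(25+21)/2⌋ = 23
G: ⌊(177+227)/2⌋ = 202
B: ⌊(115+165)/2⌋ = 140
= RGB(23, 202, 140)


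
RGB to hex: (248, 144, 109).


R = 248 → F8 (hex)
G = 144 → 90 (hex)
B = 109 → 6D (hex)
Hex = #F8906D


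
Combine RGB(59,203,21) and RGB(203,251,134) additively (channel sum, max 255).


Additive: each channel = min(255, C₁+C₂)
R: 59+203 = 262 → 255
G: 203+251 = 454 → 255
B: 21+134 = 155 → 155
= RGB(255, 255, 155)


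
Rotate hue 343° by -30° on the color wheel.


New hue = (H + rotation) mod 360
New hue = (343 -30) mod 360
= 313 mod 360
= 313°


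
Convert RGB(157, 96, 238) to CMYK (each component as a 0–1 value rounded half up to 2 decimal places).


R'=157/255≈0.6157, G'=96/255≈0.3765, B'=238/255≈0.9333
K = 1 - max(R',G',B') = 1 - 238/255 = 17/255 = 0.06666… → 0.07
(1-R'-K)/(1-K) simplifies to (max-R)/max with max = 238:
C = (238-157)/238 = 81/238 = 0.34033… → 0.34
M = (238-96)/238 = 142/238 = 0.59663… → 0.60
Y = (238-238)/238 = 0/238 = 0 → 0.00
= CMYK(0.34, 0.60, 0.00, 0.07)


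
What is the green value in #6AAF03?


Color: #6AAF03
R = 6A = 106
G = AF = 175
B = 03 = 3
Green = 175


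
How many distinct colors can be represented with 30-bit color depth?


Colors = 2^bits = 2^30
= 1,073,741,824 colors


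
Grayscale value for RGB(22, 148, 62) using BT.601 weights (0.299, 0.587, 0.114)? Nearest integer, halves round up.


Gray = 0.299×R + 0.587×G + 0.114×B
Gray = 0.299×22 + 0.587×148 + 0.114×62
Gray = 6.578 + 86.876 + 7.068
Gray = 100.522 → round half up → 101
Gray = 101


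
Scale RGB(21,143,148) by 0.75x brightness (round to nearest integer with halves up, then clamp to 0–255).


Multiply each channel by 0.75, round half up, clamp to [0, 255]
R: 21×0.75 = 15.75 → round → 16
G: 143×0.75 = 107.25 → round → 107
B: 148×0.75 = 111
= RGB(16, 107, 111)


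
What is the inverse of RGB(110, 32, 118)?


Invert: (255-R, 255-G, 255-B)
R: 255-110 = 145
G: 255-32 = 223
B: 255-118 = 137
= RGB(145, 223, 137)


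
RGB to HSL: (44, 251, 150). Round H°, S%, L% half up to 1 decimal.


Normalize: R'=44/255≈0.1725, G'=251/255≈0.9843, B'=150/255≈0.5882
Max=251/255, Min=44/255, Δ=Max-Min=207/255
L = (Max+Min)/2 = (251+44)/510 = 295/510 = 0.57843… → L = 57.8%
L > 0.5 → S = Δ/(2-Max-Min) = 207/(510-251-44) = 207/215 = 0.96279… → S = 96.3%
(the 1/255 factors cancel in S and H, so raw channel differences can be used)
Max is G' → H = 60 × ((B-R)/Δ + 2) = 60 × ((150-44)/207 + 2)
  106/207 + 2 = 0.5120… + 2 = 2.5120…
  H = 60 × 2.5120… = 150.724…° → H = 150.7°
= HSL(150.7°, 96.3%, 57.8%)


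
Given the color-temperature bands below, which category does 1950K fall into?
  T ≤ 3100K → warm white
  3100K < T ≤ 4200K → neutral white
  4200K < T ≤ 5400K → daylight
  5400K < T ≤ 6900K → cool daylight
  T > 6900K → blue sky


Temperature: 1950K
1950K ≤ 3100K → warm white
Classification: warm white


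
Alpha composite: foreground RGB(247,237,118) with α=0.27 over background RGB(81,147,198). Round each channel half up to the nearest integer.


C = α×F + (1-α)×B, with 1-α = 0.73
R: 0.27×247 + 0.73×81 = 66.69 + 59.13 = 125.82 → 126
G: 0.27×237 + 0.73×147 = 63.99 + 107.31 = 171.30 → 171
B: 0.27×118 + 0.73×198 = 31.86 + 144.54 = 176.40 → 176
= RGB(126, 171, 176)


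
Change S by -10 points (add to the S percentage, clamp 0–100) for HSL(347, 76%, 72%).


Original S = 76%
Adjustment = -10 percentage points
New S = 76 + (-10) = 66
Clamp to [0, 100] → 66
= HSL(347°, 66%, 72%)


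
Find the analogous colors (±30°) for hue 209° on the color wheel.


Base hue: 209°
Left analog: (209 - 30) mod 360 = 179°
Right analog: (209 + 30) mod 360 = 239°
Analogous hues = 179° and 239°


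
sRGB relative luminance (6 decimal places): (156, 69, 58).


Linearize each channel (sRGB transfer function): c = v/255; c_lin = c/12.92 if c ≤ 0.04045, else ((c+0.055)/1.055)^2.4
  R: 156/255 ≈ 0.611765 > 0.04045 → ((0.611765+0.055)/1.055)^2.4 ≈ 0.332452
  G: 69/255 ≈ 0.270588 > 0.04045 → ((0.270588+0.055)/1.055)^2.4 ≈ 0.059511
  B: 58/255 ≈ 0.227451 > 0.04045 → ((0.227451+0.055)/1.055)^2.4 ≈ 0.042311
R_lin = 0.332452, G_lin = 0.059511, B_lin = 0.042311
L = 0.2126×R + 0.7152×G + 0.0722×B
L = 0.2126×0.332452 + 0.7152×0.059511 + 0.0722×0.042311
L ≈ 0.116297


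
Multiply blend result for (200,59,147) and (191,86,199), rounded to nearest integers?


Multiply: C = A×B/255, rounded to nearest integer
R: 200×191/255 = 38200/255 ≈ 149.804 → 150
G: 59×86/255 = 5074/255 ≈ 19.898 → 20
B: 147×199/255 = 29253/255 ≈ 114.718 → 115
= RGB(150, 20, 115)


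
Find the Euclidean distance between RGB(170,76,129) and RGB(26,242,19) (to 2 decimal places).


d = √[(R₁-R₂)² + (G₁-G₂)² + (B₁-B₂)²]
d = √[(170-26)² + (76-242)² + (129-19)²]
d = √[20736 + 27556 + 12100]
d = √60392
d ≈ 245.75


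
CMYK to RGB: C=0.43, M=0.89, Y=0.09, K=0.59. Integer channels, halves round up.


R = 255 × (1-C) × (1-K) = 255 × 0.57 × 0.41 = 59.5935 → 60
G = 255 × (1-M) × (1-K) = 255 × 0.11 × 0.41 = 11.5005 → 12
B = 255 × (1-Y) × (1-K) = 255 × 0.91 × 0.41 = 95.1405 → 95
= RGB(60, 12, 95)


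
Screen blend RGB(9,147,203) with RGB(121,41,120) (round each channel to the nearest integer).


Screen: C = 255 - (255-A)×(255-B)/255, rounded to nearest integer
R: 255 - (255-9)×(255-121)/255 = 255 - 32964/255 ≈ 255 - 129.271 = 125.729 → 126
G: 255 - (255-147)×(255-41)/255 = 255 - 23112/255 ≈ 255 - 90.635 = 164.365 → 164
B: 255 - (255-203)×(255-120)/255 = 255 - 7020/255 ≈ 255 - 27.529 = 227.471 → 227
= RGB(126, 164, 227)


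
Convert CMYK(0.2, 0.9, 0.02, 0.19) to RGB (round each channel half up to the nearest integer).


R = 255 × (1-C) × (1-K) = 255 × 0.80 × 0.81 = 165.24 → 165
G = 255 × (1-M) × (1-K) = 255 × 0.10 × 0.81 = 20.655 → 21
B = 255 × (1-Y) × (1-K) = 255 × 0.98 × 0.81 = 202.419 → 202
= RGB(165, 21, 202)


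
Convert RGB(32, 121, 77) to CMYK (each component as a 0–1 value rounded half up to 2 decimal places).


R'=32/255≈0.1255, G'=121/255≈0.4745, B'=77/255≈0.3020
K = 1 - max(R',G',B') = 1 - 121/255 = 134/255 = 0.52549… → 0.53
(1-R'-K)/(1-K) simplifies to (max-R)/max with max = 121:
C = (121-32)/121 = 89/121 = 0.73553… → 0.74
M = (121-121)/121 = 0/121 = 0 → 0.00
Y = (121-77)/121 = 44/121 = 0.36363… → 0.36
= CMYK(0.74, 0.00, 0.36, 0.53)


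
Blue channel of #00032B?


Color: #00032B
R = 00 = 0
G = 03 = 3
B = 2B = 43
Blue = 43


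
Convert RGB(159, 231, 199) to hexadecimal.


R = 159 → 9F (hex)
G = 231 → E7 (hex)
B = 199 → C7 (hex)
Hex = #9FE7C7


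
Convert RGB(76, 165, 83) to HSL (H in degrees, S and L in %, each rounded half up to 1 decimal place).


Normalize: R'=76/255≈0.2980, G'=165/255≈0.6471, B'=83/255≈0.3255
Max=165/255, Min=76/255, Δ=Max-Min=89/255
L = (Max+Min)/2 = (165+76)/510 = 241/510 = 0.47254… → L = 47.3%
L ≤ 0.5 → S = Δ/(Max+Min) = 89/(165+76) = 89/241 = 0.36929… → S = 36.9%
(the 1/255 factors cancel in S and H, so raw channel differences can be used)
Max is G' → H = 60 × ((B-R)/Δ + 2) = 60 × ((83-76)/89 + 2)
  7/89 + 2 = 0.0786… + 2 = 2.0786…
  H = 60 × 2.0786… = 124.719…° → H = 124.7°
= HSL(124.7°, 36.9%, 47.3%)


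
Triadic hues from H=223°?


Triadic: equally spaced at 120° intervals
H1 = 223°
H2 = (223 + 120) mod 360 = 343°
H3 = (223 + 240) mod 360 = 103°
Triadic = 223°, 343°, 103°


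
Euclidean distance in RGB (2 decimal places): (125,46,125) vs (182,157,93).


d = √[(R₁-R₂)² + (G₁-G₂)² + (B₁-B₂)²]
d = √[(125-182)² + (46-157)² + (125-93)²]
d = √[3249 + 12321 + 1024]
d = √16594
d ≈ 128.82


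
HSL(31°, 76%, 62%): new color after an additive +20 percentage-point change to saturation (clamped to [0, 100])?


Original S = 76%
Adjustment = +20 percentage points
New S = 76 + (20) = 96
Clamp to [0, 100] → 96
= HSL(31°, 96%, 62%)


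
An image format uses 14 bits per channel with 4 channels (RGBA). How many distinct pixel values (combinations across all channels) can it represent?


Total bits = 14 bits/channel × 4 channels = 56 bits
Distinct pixel values = 2^56
= 72,057,594,037,927,936 pixel values


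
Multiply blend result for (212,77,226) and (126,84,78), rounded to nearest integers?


Multiply: C = A×B/255, rounded to nearest integer
R: 212×126/255 = 26712/255 ≈ 104.753 → 105
G: 77×84/255 = 6468/255 ≈ 25.365 → 25
B: 226×78/255 = 17628/255 ≈ 69.129 → 69
= RGB(105, 25, 69)


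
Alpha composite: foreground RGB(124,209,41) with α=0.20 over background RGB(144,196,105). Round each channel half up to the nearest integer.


C = α×F + (1-α)×B, with 1-α = 0.80
R: 0.20×124 + 0.80×144 = 24.80 + 115.20 = 140.00 → 140
G: 0.20×209 + 0.80×196 = 41.80 + 156.80 = 198.60 → 199
B: 0.20×41 + 0.80×105 = 8.20 + 84.00 = 92.20 → 92
= RGB(140, 199, 92)


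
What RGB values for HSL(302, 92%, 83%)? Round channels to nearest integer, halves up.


H=302°, S=0.92, L=0.83
C = (1-|2L-1|)×S = (1-|0.66|)×0.92 = 0.3128
H' = H/60 = 302/60 ≈ 5.0333; X = C×(1-|H' mod 2 - 1|) ≈ 0.3024
m = L - C/2 = 0.83 - 0.1564 = 0.6736
Sector ⌊H'⌋ = 5 → (R',G',B') = (0.3128, 0.0, ≈0.3024)
RGB = ((R'+m)×255, (G'+m)×255, (B'+m)×255) = (251.532, 171.768, 248.8732)
Round half up → RGB(252, 172, 249)


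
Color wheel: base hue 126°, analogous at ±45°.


Base hue: 126°
Left analog: (126 - 45) mod 360 = 81°
Right analog: (126 + 45) mod 360 = 171°
Analogous hues = 81° and 171°


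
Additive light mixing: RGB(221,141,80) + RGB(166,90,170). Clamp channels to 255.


Additive: each channel = min(255, C₁+C₂)
R: 221+166 = 387 → 255
G: 141+90 = 231 → 231
B: 80+170 = 250 → 250
= RGB(255, 231, 250)


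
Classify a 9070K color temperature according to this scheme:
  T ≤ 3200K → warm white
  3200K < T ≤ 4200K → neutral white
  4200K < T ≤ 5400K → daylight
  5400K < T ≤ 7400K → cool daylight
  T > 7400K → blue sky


Temperature: 9070K
9070K > 7400K → blue sky
Classification: blue sky


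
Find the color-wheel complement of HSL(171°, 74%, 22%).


Complement = opposite side of color wheel = hue + 180°
H' = (171 + 180) mod 360 = 351°
S and L unchanged.
= HSL(351°, 74%, 22%)


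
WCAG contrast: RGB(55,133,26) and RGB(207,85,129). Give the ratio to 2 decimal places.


Linearize each sRGB channel c=v/255: c/12.92 if c ≤ 0.04045 else ((c+0.055)/1.055)^2.4
L = 0.2126×R_lin + 0.7152×G_lin + 0.0722×B_lin
Color 1 (55,133,26):
  R=55: 55/255≈0.2157 > 0.04045 → ((0.2157+0.055)/1.055)^2.4 ≈ 0.03820
  G=133: 133/255≈0.5216 > 0.04045 → ((0.5216+0.055)/1.055)^2.4 ≈ 0.23455
  B=26: 26/255≈0.1020 > 0.04045 → ((0.1020+0.055)/1.055)^2.4 ≈ 0.01033
  L1 = 0.2126×0.03820 + 0.7152×0.23455 + 0.0722×0.01033 ≈ 0.17662
Color 2 (207,85,129):
  R=207: 207/255≈0.8118 > 0.04045 → ((0.8118+0.055)/1.055)^2.4 ≈ 0.62396
  G=85: 85/255≈0.3333 > 0.04045 → ((0.3333+0.055)/1.055)^2.4 ≈ 0.09084
  B=129: 129/255≈0.5059 > 0.04045 → ((0.5059+0.055)/1.055)^2.4 ≈ 0.21953
  L2 = 0.2126×0.62396 + 0.7152×0.09084 + 0.0722×0.21953 ≈ 0.21347
Lighter = 0.21347, Darker = 0.17662
Ratio = (L_lighter + 0.05) / (L_darker + 0.05)
Ratio = (0.21347 + 0.05) / (0.17662 + 0.05) = 0.26347 / 0.22662 ≈ 1.1626
Ratio ≈ 1.16:1


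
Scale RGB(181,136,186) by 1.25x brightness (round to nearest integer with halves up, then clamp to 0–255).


Multiply each channel by 1.25, round half up, clamp to [0, 255]
R: 181×1.25 = 226.25 → round → 226
G: 136×1.25 = 170
B: 186×1.25 = 232.5 → round → 233
= RGB(226, 170, 233)


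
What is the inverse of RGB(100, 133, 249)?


Invert: (255-R, 255-G, 255-B)
R: 255-100 = 155
G: 255-133 = 122
B: 255-249 = 6
= RGB(155, 122, 6)


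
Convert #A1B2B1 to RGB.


A1 → 161 (R)
B2 → 178 (G)
B1 → 177 (B)
= RGB(161, 178, 177)


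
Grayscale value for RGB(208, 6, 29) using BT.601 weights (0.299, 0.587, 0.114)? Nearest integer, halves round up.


Gray = 0.299×R + 0.587×G + 0.114×B
Gray = 0.299×208 + 0.587×6 + 0.114×29
Gray = 62.192 + 3.522 + 3.306
Gray = 69.020 → round half up → 69
Gray = 69


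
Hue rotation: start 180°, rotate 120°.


New hue = (H + rotation) mod 360
New hue = (180 + 120) mod 360
= 300 mod 360
= 300°


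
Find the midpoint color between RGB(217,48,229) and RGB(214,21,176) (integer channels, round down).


Midpoint: each channel = ⌊(C₁+C₂)/2⌋
R: ⌊(217+214)/2⌋ = 215
G: ⌊(48+21)/2⌋ = 34
B: ⌊(229+176)/2⌋ = 202
= RGB(215, 34, 202)


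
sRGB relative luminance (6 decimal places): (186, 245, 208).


Linearize each channel (sRGB transfer function): c = v/255; c_lin = c/12.92 if c ≤ 0.04045, else ((c+0.055)/1.055)^2.4
  R: 186/255 ≈ 0.729412 > 0.04045 → ((0.729412+0.055)/1.055)^2.4 ≈ 0.491021
  G: 245/255 ≈ 0.960784 > 0.04045 → ((0.960784+0.055)/1.055)^2.4 ≈ 0.913099
  B: 208/255 ≈ 0.815686 > 0.04045 → ((0.815686+0.055)/1.055)^2.4 ≈ 0.630757
R_lin = 0.491021, G_lin = 0.913099, B_lin = 0.630757
L = 0.2126×R + 0.7152×G + 0.0722×B
L = 0.2126×0.491021 + 0.7152×0.913099 + 0.0722×0.630757
L ≈ 0.802980


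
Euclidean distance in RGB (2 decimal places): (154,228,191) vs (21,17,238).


d = √[(R₁-R₂)² + (G₁-G₂)² + (B₁-B₂)²]
d = √[(154-21)² + (228-17)² + (191-238)²]
d = √[17689 + 44521 + 2209]
d = √64419
d ≈ 253.81


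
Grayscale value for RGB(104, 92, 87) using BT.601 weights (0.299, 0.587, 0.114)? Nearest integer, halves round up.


Gray = 0.299×R + 0.587×G + 0.114×B
Gray = 0.299×104 + 0.587×92 + 0.114×87
Gray = 31.096 + 54.004 + 9.918
Gray = 95.018 → round half up → 95
Gray = 95


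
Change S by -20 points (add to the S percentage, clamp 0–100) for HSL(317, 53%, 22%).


Original S = 53%
Adjustment = -20 percentage points
New S = 53 + (-20) = 33
Clamp to [0, 100] → 33
= HSL(317°, 33%, 22%)


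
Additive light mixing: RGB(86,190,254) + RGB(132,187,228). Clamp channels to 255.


Additive: each channel = min(255, C₁+C₂)
R: 86+132 = 218 → 218
G: 190+187 = 377 → 255
B: 254+228 = 482 → 255
= RGB(218, 255, 255)


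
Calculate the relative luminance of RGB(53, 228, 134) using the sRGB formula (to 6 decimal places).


Linearize each channel (sRGB transfer function): c = v/255; c_lin = c/12.92 if c ≤ 0.04045, else ((c+0.055)/1.055)^2.4
  R: 53/255 ≈ 0.207843 > 0.04045 → ((0.207843+0.055)/1.055)^2.4 ≈ 0.035601
  G: 228/255 ≈ 0.894118 > 0.04045 → ((0.894118+0.055)/1.055)^2.4 ≈ 0.775822
  B: 134/255 ≈ 0.525490 > 0.04045 → ((0.525490+0.055)/1.055)^2.4 ≈ 0.238398
R_lin = 0.035601, G_lin = 0.775822, B_lin = 0.238398
L = 0.2126×R + 0.7152×G + 0.0722×B
L = 0.2126×0.035601 + 0.7152×0.775822 + 0.0722×0.238398
L ≈ 0.579649


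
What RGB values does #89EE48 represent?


89 → 137 (R)
EE → 238 (G)
48 → 72 (B)
= RGB(137, 238, 72)


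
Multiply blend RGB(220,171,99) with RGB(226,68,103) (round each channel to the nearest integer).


Multiply: C = A×B/255, rounded to nearest integer
R: 220×226/255 = 49720/255 ≈ 194.980 → 195
G: 171×68/255 = 11628/255 ≈ 45.600 → 46
B: 99×103/255 = 10197/255 ≈ 39.988 → 40
= RGB(195, 46, 40)


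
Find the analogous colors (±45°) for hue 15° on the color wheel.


Base hue: 15°
Left analog: (15 - 45) mod 360 = 330°
Right analog: (15 + 45) mod 360 = 60°
Analogous hues = 330° and 60°
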